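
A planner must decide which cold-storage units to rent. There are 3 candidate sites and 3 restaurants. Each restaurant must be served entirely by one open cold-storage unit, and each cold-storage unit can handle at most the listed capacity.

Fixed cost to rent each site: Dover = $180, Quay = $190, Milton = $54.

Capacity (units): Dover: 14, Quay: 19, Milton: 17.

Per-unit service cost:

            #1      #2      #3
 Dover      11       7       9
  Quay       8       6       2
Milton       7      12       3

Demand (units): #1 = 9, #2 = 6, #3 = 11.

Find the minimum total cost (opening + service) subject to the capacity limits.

Open {Quay, Milton}: #1→Milton 7·9=63, #2→Quay 6·6=36, #3→Quay 2·11=22.
Loads: Quay carries 17/19, Milton carries 9/17. Service 121; fixed 244; total 365.
Next best feasible plan costs 385.

Minimum total cost: 365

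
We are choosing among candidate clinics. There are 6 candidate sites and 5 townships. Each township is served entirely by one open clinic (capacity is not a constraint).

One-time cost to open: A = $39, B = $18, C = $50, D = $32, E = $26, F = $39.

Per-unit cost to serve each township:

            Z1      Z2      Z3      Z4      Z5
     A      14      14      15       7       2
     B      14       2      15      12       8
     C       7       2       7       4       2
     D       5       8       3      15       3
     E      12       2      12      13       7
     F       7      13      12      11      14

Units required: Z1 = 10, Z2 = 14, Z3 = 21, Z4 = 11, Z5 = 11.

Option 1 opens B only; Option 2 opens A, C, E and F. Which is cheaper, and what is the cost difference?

Option 1: {B}: Z1→B 14·10=140, Z2→B 2·14=28, Z3→B 15·21=315, Z4→B 12·11=132, Z5→B 8·11=88. Service 703; fixed 18; total 721.
Option 2: {A, C, E, F}: Z1→C 7·10=70, Z2→C 2·14=28, Z3→C 7·21=147, Z4→C 4·11=44, Z5→A 2·11=22. Service 311; fixed 154; total 465.
Difference: |721 − 465| = 256.

Option 2 is cheaper by 256.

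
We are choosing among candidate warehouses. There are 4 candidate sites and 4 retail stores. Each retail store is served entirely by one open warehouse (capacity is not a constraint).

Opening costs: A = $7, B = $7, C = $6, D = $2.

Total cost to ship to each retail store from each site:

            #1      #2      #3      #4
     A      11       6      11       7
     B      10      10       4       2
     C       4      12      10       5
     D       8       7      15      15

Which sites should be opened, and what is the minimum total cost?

Open B and D; minimum total cost 30.

For any fixed open set, each retail store goes to its cheapest open site; total = fixed + service.
{B, D}: #1→D 8, #2→D 7, #3→B 4, #4→B 2. Service 21; fixed 9; total 30.
{B, C, D}: service 17 + fixed 15 = 32
{B}: service 26 + fixed 7 = 33
{A, B, C, D}: service 16 + fixed 22 = 38
No other subset beats 30.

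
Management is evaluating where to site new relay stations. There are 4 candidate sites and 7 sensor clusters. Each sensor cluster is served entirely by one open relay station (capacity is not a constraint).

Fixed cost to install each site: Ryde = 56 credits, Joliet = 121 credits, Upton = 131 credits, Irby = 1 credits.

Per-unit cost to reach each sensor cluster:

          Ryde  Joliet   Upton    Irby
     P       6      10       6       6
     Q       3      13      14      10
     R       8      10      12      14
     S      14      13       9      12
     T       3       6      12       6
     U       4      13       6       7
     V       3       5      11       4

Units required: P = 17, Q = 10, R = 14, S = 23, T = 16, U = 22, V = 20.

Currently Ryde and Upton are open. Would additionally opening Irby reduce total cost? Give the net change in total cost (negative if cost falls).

Current service cost with {Ryde, Upton}: 647.
Adding Irby: each sensor cluster re-picks its cheapest; new service cost 647, saving 0.
Extra fixed cost: 1. Net change = 1 − 0 = 1.
(Totals: 834 → 835.)

No — net change +1 (cost rises by 1).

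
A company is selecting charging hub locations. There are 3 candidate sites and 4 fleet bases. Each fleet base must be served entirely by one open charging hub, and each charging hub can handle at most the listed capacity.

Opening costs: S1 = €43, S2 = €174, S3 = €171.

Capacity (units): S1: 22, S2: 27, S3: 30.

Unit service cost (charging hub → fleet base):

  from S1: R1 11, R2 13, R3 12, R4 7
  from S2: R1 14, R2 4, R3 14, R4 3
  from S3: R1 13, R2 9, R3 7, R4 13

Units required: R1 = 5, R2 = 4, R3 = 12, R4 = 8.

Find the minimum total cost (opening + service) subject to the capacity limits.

Minimum total cost: 445

Open {S1, S3}: R1→S1 11·5=55, R2→S3 9·4=36, R3→S3 7·12=84, R4→S1 7·8=56.
Loads: S1 carries 13/22, S3 carries 16/30. Service 231; fixed 214; total 445.
Next best feasible plan costs 455.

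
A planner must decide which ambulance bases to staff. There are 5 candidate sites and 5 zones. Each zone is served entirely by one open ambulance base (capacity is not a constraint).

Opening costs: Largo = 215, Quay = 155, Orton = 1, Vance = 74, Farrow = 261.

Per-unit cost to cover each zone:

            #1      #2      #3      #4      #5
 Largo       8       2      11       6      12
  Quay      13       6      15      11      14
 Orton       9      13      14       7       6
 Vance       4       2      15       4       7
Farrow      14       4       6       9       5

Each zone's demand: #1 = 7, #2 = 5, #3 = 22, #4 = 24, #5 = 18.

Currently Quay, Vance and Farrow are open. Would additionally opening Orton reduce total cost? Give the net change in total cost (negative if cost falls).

No — net change +1 (cost rises by 1).

Current service cost with {Quay, Vance, Farrow}: 356.
Adding Orton: each zone re-picks its cheapest; new service cost 356, saving 0.
Extra fixed cost: 1. Net change = 1 − 0 = 1.
(Totals: 846 → 847.)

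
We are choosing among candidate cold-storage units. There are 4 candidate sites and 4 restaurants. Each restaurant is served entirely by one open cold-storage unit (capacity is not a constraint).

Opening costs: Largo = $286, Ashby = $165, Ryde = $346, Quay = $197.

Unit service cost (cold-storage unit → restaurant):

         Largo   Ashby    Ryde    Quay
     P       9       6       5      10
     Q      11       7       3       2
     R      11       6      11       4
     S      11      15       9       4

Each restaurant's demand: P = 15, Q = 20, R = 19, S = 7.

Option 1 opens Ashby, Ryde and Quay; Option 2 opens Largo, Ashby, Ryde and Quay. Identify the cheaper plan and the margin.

Option 1: {Ashby, Ryde, Quay}: P→Ryde 5·15=75, Q→Quay 2·20=40, R→Quay 4·19=76, S→Quay 4·7=28. Service 219; fixed 708; total 927.
Option 2: {Largo, Ashby, Ryde, Quay}: P→Ryde 5·15=75, Q→Quay 2·20=40, R→Quay 4·19=76, S→Quay 4·7=28. Service 219; fixed 994; total 1213.
Difference: |927 − 1213| = 286.

Option 1 is cheaper by 286.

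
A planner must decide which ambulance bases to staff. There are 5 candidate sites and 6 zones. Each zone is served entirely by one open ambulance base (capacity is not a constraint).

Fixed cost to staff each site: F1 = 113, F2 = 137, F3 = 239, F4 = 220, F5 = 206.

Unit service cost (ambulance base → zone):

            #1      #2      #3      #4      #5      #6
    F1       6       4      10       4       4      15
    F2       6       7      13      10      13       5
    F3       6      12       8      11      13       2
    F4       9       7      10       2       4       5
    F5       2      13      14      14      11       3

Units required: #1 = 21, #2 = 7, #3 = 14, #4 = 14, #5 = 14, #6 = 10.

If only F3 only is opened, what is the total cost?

Total cost: 917

Each zone is assigned to its cheapest site among the open ones.
{F3}: #1→F3 6·21=126, #2→F3 12·7=84, #3→F3 8·14=112, #4→F3 11·14=154, #5→F3 13·14=182, #6→F3 2·10=20. Service 678; fixed 239; total 917.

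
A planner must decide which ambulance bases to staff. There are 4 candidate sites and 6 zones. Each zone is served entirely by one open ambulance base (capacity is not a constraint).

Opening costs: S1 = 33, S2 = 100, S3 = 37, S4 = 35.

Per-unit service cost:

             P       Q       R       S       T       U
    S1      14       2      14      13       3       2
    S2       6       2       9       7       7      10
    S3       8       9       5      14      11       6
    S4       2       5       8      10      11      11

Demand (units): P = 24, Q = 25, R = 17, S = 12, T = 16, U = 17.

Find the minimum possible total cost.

Minimum total cost: 490

For any fixed open set, each zone goes to its cheapest open site; total = fixed + service.
{S1, S3, S4}: P→S4 2·24=48, Q→S1 2·25=50, R→S3 5·17=85, S→S4 10·12=120, T→S1 3·16=48, U→S1 2·17=34. Service 385; fixed 105; total 490.
{S1, S4}: service 436 + fixed 68 = 504
{S1, S2, S3, S4}: P→S4 2·24=48, Q→S1 2·25=50, R→S3 5·17=85, S→S2 7·12=84, T→S1 3·16=48, U→S1 2·17=34. Service 349; fixed 205; total 554.
{S1}: service 862 + fixed 33 = 895
No other subset beats 490.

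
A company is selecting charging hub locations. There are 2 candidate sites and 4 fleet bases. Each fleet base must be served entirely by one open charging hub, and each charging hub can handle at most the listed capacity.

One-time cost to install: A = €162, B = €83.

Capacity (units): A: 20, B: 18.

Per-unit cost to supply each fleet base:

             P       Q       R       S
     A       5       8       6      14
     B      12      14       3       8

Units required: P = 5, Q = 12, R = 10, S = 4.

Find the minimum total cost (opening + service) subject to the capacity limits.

Minimum total cost: 428

Open {A, B}: P→A 5·5=25, Q→A 8·12=96, R→B 3·10=30, S→B 8·4=32.
Loads: A carries 17/20, B carries 14/18. Service 183; fixed 245; total 428.
Next best feasible plan costs 487.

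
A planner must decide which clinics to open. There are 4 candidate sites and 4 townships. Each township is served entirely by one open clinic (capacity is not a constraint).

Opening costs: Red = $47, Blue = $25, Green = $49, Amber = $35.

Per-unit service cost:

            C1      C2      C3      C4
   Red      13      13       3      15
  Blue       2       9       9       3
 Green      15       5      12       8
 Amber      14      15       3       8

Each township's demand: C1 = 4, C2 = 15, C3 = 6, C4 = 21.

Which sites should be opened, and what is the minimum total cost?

Open Blue, Green and Amber; minimum total cost 273.

For any fixed open set, each township goes to its cheapest open site; total = fixed + service.
{Blue, Green, Amber}: C1→Blue 2·4=8, C2→Green 5·15=75, C3→Amber 3·6=18, C4→Blue 3·21=63. Service 164; fixed 109; total 273.
{Blue, Green}: service 200 + fixed 74 = 274
{Blue, Amber}: C1→Blue 2·4=8, C2→Blue 9·15=135, C3→Amber 3·6=18, C4→Blue 3·21=63. Service 224; fixed 60; total 284.
{Red, Blue, Green, Amber}: service 164 + fixed 156 = 320
(All 15 nonempty subsets were checked; Blue, Green and Amber is lowest.)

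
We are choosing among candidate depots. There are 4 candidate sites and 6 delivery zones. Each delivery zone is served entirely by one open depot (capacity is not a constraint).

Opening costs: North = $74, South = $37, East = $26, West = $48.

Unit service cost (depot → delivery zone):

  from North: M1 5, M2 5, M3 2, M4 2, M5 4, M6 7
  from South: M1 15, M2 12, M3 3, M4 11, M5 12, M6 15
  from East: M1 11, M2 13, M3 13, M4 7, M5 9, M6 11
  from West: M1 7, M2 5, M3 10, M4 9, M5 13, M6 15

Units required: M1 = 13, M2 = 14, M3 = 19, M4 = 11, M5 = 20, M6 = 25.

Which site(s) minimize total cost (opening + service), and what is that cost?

For any fixed open set, each delivery zone goes to its cheapest open site; total = fixed + service.
{North}: M1→North 5·13=65, M2→North 5·14=70, M3→North 2·19=38, M4→North 2·11=22, M5→North 4·20=80, M6→North 7·25=175. Service 450; fixed 74; total 524.
{North, East}: service 450 + fixed 100 = 550
{North, South}: M1→North 5·13=65, M2→North 5·14=70, M3→North 2·19=38, M4→North 2·11=22, M5→North 4·20=80, M6→North 7·25=175. Service 450; fixed 111; total 561.
{North, South, East, West}: M1→North 5·13=65, M2→North 5·14=70, M3→North 2·19=38, M4→North 2·11=22, M5→North 4·20=80, M6→North 7·25=175. Service 450; fixed 185; total 635.
No other subset beats 524.

Open North only; minimum total cost 524.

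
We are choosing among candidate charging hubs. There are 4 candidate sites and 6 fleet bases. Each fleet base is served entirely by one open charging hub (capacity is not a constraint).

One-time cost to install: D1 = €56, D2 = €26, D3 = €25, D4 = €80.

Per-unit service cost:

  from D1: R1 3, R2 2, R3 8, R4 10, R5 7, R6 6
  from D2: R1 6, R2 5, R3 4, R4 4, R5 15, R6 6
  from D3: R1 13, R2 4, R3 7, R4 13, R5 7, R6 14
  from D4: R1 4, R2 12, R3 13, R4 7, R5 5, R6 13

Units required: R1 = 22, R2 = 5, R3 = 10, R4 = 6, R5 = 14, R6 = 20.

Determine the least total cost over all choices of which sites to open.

For any fixed open set, each fleet base goes to its cheapest open site; total = fixed + service.
{D1, D2}: R1→D1 3·22=66, R2→D1 2·5=10, R3→D2 4·10=40, R4→D2 4·6=24, R5→D1 7·14=98, R6→D1 6·20=120. Service 358; fixed 82; total 440.
{D1, D2, D3}: service 358 + fixed 107 = 465
{D2, D4}: service 367 + fixed 106 = 473
{D1, D2, D3, D4}: service 330 + fixed 187 = 517
No other subset beats 440.

Minimum total cost: 440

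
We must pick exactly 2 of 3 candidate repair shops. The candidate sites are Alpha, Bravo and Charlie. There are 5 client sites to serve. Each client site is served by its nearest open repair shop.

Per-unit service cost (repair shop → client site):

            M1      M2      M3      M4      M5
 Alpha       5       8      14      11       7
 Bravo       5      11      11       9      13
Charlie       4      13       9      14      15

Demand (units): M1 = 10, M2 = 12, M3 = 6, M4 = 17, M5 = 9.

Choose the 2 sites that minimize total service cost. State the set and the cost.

With exactly 2 open, each client site uses its cheapest among the chosen.
{Alpha, Bravo}: M1→Alpha 5·10=50, M2→Alpha 8·12=96, M3→Bravo 11·6=66, M4→Bravo 9·17=153, M5→Alpha 7·9=63. Service cost 428.
{Alpha, Charlie}: service cost 440
{Bravo, Charlie}: service cost 496
Among all 3 size-2 choices, {Alpha, Bravo} is lowest.

Choose Alpha and Bravo; total service cost 428.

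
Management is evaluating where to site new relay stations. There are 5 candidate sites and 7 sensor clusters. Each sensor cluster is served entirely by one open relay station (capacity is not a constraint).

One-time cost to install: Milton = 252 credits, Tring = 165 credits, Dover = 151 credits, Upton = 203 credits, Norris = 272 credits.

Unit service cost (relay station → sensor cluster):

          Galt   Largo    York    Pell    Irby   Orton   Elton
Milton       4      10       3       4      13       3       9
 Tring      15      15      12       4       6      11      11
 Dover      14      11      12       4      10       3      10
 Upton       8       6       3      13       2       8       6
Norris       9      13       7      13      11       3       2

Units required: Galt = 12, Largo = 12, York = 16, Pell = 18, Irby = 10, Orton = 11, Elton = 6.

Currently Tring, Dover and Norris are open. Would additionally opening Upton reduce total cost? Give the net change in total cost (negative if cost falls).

Current service cost with {Tring, Dover, Norris}: 529.
Adding Upton: each sensor cluster re-picks its cheapest; new service cost 353, saving 176.
Extra fixed cost: 203. Net change = 203 − 176 = 27.
(Totals: 1117 → 1144.)

No — net change +27 (cost rises by 27).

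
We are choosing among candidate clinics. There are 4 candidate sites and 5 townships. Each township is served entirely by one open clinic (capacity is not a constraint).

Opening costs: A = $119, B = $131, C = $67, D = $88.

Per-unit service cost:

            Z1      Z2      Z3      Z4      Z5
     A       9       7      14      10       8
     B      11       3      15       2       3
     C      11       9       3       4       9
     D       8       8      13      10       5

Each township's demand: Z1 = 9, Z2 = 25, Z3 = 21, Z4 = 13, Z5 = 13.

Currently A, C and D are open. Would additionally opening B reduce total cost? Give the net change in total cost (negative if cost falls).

Yes — net change −21 (cost falls by 21).

Current service cost with {A, C, D}: 427.
Adding B: each township re-picks its cheapest; new service cost 275, saving 152.
Extra fixed cost: 131. Net change = 131 − 152 = -21.
(Totals: 701 → 680.)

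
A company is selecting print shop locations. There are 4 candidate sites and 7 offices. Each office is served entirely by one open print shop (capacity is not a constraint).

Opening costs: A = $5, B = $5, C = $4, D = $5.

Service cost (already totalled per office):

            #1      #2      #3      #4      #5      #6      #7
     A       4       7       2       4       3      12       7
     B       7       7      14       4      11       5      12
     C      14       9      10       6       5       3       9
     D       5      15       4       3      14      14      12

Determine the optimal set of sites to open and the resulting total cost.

Open A and C; minimum total cost 39.

For any fixed open set, each office goes to its cheapest open site; total = fixed + service.
{A, C}: #1→A 4, #2→A 7, #3→A 2, #4→A 4, #5→A 3, #6→C 3, #7→A 7. Service 30; fixed 9; total 39.
{A, B}: service 32 + fixed 10 = 42
{A, C, D}: service 29 + fixed 14 = 43
{A, B, C, D}: #1→A 4, #2→A 7, #3→A 2, #4→D 3, #5→A 3, #6→C 3, #7→A 7. Service 29; fixed 19; total 48.
No other subset beats 39.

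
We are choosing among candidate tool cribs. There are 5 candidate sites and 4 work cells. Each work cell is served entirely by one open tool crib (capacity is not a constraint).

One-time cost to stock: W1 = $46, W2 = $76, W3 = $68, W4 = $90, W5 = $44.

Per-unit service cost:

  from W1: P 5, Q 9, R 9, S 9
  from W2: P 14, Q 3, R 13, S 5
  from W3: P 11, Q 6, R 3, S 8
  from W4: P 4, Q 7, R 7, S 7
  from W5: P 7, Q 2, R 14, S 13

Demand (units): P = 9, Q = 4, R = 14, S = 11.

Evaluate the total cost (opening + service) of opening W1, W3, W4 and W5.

Total cost: 411

Each work cell is assigned to its cheapest site among the open ones.
{W1, W3, W4, W5}: P→W4 4·9=36, Q→W5 2·4=8, R→W3 3·14=42, S→W4 7·11=77. Service 163; fixed 248; total 411.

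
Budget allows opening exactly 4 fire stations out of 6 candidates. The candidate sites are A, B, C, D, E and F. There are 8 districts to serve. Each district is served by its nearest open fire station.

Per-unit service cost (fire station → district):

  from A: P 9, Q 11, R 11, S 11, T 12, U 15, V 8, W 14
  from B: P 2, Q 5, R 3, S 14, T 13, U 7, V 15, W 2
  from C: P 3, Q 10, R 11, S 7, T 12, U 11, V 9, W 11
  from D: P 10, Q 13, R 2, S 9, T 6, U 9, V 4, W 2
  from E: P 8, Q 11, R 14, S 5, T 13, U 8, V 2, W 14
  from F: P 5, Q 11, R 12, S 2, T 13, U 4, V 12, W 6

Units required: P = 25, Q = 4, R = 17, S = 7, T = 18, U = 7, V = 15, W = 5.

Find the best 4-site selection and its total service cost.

With exactly 4 open, each district uses its cheapest among the chosen.
{B, D, E, F}: P→B 2·25=50, Q→B 5·4=20, R→D 2·17=34, S→F 2·7=14, T→D 6·18=108, U→F 4·7=28, V→E 2·15=30, W→B 2·5=10. Service cost 294.
{A, B, D, F}: service cost 324
{B, C, D, F}: service cost 324
Among all 15 size-4 choices, {B, D, E, F} is lowest.

Choose B, D, E and F; total service cost 294.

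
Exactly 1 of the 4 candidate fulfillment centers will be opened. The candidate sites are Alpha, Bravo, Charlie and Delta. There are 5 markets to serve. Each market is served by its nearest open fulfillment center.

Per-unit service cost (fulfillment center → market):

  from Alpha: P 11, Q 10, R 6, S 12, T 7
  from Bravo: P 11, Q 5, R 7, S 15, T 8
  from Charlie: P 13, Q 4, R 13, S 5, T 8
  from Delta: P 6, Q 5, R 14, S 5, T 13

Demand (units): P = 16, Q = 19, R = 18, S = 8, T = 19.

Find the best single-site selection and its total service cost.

Choose Bravo only; total service cost 669.

With exactly 1 open, each market uses its cheapest among the chosen.
{Bravo}: P→Bravo 11·16=176, Q→Bravo 5·19=95, R→Bravo 7·18=126, S→Bravo 15·8=120, T→Bravo 8·19=152. Service cost 669.
{Alpha}: service cost 703
{Charlie}: service cost 710
Among all 4 size-1 choices, {Bravo} is lowest.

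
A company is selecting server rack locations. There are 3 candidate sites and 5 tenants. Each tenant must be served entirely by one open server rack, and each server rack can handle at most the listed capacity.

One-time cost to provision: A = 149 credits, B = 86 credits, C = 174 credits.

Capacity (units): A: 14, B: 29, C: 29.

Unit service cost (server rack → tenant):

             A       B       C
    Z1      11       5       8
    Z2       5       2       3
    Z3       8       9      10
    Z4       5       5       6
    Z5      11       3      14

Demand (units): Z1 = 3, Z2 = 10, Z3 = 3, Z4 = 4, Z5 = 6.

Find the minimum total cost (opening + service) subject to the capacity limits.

Minimum total cost: 186

Open {B}: Z1→B 5·3=15, Z2→B 2·10=20, Z3→B 9·3=27, Z4→B 5·4=20, Z5→B 3·6=18.
Loads: B carries 26/29. Service 100; fixed 86; total 186.
Next best feasible plan costs 332.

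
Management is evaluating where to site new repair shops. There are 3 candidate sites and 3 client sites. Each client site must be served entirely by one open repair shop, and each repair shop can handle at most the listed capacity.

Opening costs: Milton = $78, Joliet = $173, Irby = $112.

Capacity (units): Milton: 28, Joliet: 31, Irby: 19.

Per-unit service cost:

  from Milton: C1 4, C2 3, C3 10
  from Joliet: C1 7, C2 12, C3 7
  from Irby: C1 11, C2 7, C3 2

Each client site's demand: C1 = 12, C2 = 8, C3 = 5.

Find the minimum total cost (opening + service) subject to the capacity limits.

Open {Milton}: C1→Milton 4·12=48, C2→Milton 3·8=24, C3→Milton 10·5=50.
Loads: Milton carries 25/28. Service 122; fixed 78; total 200.
Next best feasible plan costs 272.

Minimum total cost: 200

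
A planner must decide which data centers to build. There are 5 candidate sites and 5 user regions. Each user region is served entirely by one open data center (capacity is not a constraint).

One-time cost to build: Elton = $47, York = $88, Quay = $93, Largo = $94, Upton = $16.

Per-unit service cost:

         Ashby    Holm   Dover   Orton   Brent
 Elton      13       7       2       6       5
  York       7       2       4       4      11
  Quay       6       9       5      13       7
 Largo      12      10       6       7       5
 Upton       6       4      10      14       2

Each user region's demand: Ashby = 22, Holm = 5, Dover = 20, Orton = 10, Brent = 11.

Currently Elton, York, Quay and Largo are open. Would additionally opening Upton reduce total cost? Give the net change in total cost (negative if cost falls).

Yes — net change −17 (cost falls by 17).

Current service cost with {Elton, York, Quay, Largo}: 277.
Adding Upton: each user region re-picks its cheapest; new service cost 244, saving 33.
Extra fixed cost: 16. Net change = 16 − 33 = -17.
(Totals: 599 → 582.)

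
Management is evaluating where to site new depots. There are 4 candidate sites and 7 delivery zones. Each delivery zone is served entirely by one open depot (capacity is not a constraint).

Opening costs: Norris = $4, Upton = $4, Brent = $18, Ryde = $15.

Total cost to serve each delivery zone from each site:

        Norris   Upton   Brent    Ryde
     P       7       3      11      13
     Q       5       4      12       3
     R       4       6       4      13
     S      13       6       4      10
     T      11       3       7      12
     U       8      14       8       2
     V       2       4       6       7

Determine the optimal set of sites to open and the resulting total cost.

For any fixed open set, each delivery zone goes to its cheapest open site; total = fixed + service.
{Norris, Upton}: P→Upton 3, Q→Upton 4, R→Norris 4, S→Upton 6, T→Upton 3, U→Norris 8, V→Norris 2. Service 30; fixed 8; total 38.
{Upton}: P→Upton 3, Q→Upton 4, R→Upton 6, S→Upton 6, T→Upton 3, U→Upton 14, V→Upton 4. Service 40; fixed 4; total 44.
{Norris, Upton, Ryde}: P→Upton 3, Q→Ryde 3, R→Norris 4, S→Upton 6, T→Upton 3, U→Ryde 2, V→Norris 2. Service 23; fixed 23; total 46.
{Norris, Upton, Brent, Ryde}: service 21 + fixed 41 = 62
No other subset beats 38.

Open Norris and Upton; minimum total cost 38.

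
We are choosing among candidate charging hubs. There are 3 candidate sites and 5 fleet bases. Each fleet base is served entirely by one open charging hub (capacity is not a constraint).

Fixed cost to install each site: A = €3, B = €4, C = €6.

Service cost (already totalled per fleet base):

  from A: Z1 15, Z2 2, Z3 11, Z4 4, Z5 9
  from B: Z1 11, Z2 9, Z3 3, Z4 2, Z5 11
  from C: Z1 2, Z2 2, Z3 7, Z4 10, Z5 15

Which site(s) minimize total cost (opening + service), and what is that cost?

For any fixed open set, each fleet base goes to its cheapest open site; total = fixed + service.
{B, C}: Z1→C 2, Z2→C 2, Z3→B 3, Z4→B 2, Z5→B 11. Service 20; fixed 10; total 30.
{A, B, C}: service 18 + fixed 13 = 31
{A, C}: Z1→C 2, Z2→A 2, Z3→C 7, Z4→A 4, Z5→A 9. Service 24; fixed 9; total 33.
{A}: service 41 + fixed 3 = 44
No other subset beats 30.

Open B and C; minimum total cost 30.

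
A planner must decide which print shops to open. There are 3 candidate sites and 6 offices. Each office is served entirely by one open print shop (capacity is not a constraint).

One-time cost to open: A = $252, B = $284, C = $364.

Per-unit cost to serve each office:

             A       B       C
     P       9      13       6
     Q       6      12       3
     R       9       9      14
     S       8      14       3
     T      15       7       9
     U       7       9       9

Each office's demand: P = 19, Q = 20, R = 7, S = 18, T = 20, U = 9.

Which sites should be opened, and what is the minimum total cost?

Open C only; minimum total cost 951.

For any fixed open set, each office goes to its cheapest open site; total = fixed + service.
{C}: P→C 6·19=114, Q→C 3·20=60, R→C 14·7=98, S→C 3·18=54, T→C 9·20=180, U→C 9·9=81. Service 587; fixed 364; total 951.
{A}: P→A 9·19=171, Q→A 6·20=120, R→A 9·7=63, S→A 8·18=144, T→A 15·20=300, U→A 7·9=63. Service 861; fixed 252; total 1113.
{A, C}: service 534 + fixed 616 = 1150
{A, B, C}: P→C 6·19=114, Q→C 3·20=60, R→A 9·7=63, S→C 3·18=54, T→B 7·20=140, U→A 7·9=63. Service 494; fixed 900; total 1394.
No other subset beats 951.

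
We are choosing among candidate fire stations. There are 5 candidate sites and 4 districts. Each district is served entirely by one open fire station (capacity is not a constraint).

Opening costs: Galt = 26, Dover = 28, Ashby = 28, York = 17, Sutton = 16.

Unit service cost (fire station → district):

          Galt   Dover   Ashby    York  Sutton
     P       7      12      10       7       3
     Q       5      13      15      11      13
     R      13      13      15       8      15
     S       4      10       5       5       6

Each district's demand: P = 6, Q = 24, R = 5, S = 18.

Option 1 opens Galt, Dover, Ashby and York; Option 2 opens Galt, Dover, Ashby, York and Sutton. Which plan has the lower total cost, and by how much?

Option 1: {Galt, Dover, Ashby, York}: P→Galt 7·6=42, Q→Galt 5·24=120, R→York 8·5=40, S→Galt 4·18=72. Service 274; fixed 99; total 373.
Option 2: {Galt, Dover, Ashby, York, Sutton}: P→Sutton 3·6=18, Q→Galt 5·24=120, R→York 8·5=40, S→Galt 4·18=72. Service 250; fixed 115; total 365.
Difference: |373 − 365| = 8.

Option 2 is cheaper by 8.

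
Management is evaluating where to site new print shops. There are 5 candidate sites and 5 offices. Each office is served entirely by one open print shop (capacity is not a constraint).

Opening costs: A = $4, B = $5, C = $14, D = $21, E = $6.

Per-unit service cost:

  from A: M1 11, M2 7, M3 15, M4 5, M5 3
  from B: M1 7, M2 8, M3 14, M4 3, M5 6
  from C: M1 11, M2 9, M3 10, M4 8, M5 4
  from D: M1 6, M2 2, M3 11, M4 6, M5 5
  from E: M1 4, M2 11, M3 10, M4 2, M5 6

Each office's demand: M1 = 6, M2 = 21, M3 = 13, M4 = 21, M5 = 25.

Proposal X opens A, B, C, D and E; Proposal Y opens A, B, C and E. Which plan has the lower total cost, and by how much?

Proposal X is cheaper by 84.

Proposal X: {A, B, C, D, E}: M1→E 4·6=24, M2→D 2·21=42, M3→C 10·13=130, M4→E 2·21=42, M5→A 3·25=75. Service 313; fixed 50; total 363.
Proposal Y: {A, B, C, E}: M1→E 4·6=24, M2→A 7·21=147, M3→C 10·13=130, M4→E 2·21=42, M5→A 3·25=75. Service 418; fixed 29; total 447.
Difference: |363 − 447| = 84.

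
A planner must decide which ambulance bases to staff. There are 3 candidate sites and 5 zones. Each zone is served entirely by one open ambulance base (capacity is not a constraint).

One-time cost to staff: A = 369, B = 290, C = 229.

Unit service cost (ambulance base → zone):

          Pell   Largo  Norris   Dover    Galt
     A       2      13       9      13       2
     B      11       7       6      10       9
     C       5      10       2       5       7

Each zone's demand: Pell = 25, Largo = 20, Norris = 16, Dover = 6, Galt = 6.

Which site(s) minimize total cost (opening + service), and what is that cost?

Open C only; minimum total cost 658.

For any fixed open set, each zone goes to its cheapest open site; total = fixed + service.
{C}: Pell→C 5·25=125, Largo→C 10·20=200, Norris→C 2·16=32, Dover→C 5·6=30, Galt→C 7·6=42. Service 429; fixed 229; total 658.
{B, C}: service 369 + fixed 519 = 888
{A}: service 544 + fixed 369 = 913
{A, B, C}: service 264 + fixed 888 = 1152
No other subset beats 658.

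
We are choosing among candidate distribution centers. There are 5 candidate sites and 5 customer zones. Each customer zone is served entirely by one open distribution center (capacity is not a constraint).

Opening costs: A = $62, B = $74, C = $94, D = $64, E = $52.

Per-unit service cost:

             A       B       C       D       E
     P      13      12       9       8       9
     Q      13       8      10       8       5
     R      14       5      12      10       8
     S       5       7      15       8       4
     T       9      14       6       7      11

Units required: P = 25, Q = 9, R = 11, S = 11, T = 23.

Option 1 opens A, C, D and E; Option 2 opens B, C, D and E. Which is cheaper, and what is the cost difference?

Option 1: {A, C, D, E}: P→D 8·25=200, Q→E 5·9=45, R→E 8·11=88, S→E 4·11=44, T→C 6·23=138. Service 515; fixed 272; total 787.
Option 2: {B, C, D, E}: P→D 8·25=200, Q→E 5·9=45, R→B 5·11=55, S→E 4·11=44, T→C 6·23=138. Service 482; fixed 284; total 766.
Difference: |787 − 766| = 21.

Option 2 is cheaper by 21.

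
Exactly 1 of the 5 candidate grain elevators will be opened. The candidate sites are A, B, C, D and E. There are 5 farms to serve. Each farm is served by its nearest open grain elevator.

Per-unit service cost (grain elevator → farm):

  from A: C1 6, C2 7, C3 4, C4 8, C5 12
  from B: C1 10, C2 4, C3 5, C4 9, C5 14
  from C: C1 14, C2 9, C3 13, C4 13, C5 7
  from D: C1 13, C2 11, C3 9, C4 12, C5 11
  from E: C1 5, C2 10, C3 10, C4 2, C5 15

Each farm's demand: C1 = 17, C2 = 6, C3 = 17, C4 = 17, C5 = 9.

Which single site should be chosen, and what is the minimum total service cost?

Choose A only; total service cost 456.

With exactly 1 open, each farm uses its cheapest among the chosen.
{A}: C1→A 6·17=102, C2→A 7·6=42, C3→A 4·17=68, C4→A 8·17=136, C5→A 12·9=108. Service cost 456.
{E}: service cost 484
{B}: service cost 558
Among all 5 size-1 choices, {A} is lowest.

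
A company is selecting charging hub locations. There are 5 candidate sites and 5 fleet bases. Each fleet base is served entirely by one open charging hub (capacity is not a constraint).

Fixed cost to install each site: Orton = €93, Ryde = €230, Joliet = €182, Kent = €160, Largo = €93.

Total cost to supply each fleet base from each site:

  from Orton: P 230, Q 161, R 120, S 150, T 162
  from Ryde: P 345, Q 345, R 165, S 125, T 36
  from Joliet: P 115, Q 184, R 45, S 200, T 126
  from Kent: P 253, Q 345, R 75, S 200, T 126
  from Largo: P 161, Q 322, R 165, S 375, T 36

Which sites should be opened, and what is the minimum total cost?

For any fixed open set, each fleet base goes to its cheapest open site; total = fixed + service.
{Orton, Largo}: P→Largo 161, Q→Orton 161, R→Orton 120, S→Orton 150, T→Largo 36. Service 628; fixed 186; total 814.
{Joliet}: P→Joliet 115, Q→Joliet 184, R→Joliet 45, S→Joliet 200, T→Joliet 126. Service 670; fixed 182; total 852.
{Joliet, Largo}: service 580 + fixed 275 = 855
{Orton, Ryde, Joliet, Kent, Largo}: P→Joliet 115, Q→Orton 161, R→Joliet 45, S→Ryde 125, T→Ryde 36. Service 482; fixed 758; total 1240.
No other subset beats 814.

Open Orton and Largo; minimum total cost 814.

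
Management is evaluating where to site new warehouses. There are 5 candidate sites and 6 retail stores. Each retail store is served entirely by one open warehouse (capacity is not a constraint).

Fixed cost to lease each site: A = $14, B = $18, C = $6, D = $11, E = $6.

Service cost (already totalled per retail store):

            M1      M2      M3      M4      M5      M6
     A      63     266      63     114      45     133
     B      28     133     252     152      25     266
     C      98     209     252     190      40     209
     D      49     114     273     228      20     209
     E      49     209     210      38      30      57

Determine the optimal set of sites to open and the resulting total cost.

Open A, B, D and E; minimum total cost 369.

For any fixed open set, each retail store goes to its cheapest open site; total = fixed + service.
{A, B, D, E}: M1→B 28, M2→D 114, M3→A 63, M4→E 38, M5→D 20, M6→E 57. Service 320; fixed 49; total 369.
{A, D, E}: M1→D 49, M2→D 114, M3→A 63, M4→E 38, M5→D 20, M6→E 57. Service 341; fixed 31; total 372.
{A, B, C, D, E}: M1→B 28, M2→D 114, M3→A 63, M4→E 38, M5→D 20, M6→E 57. Service 320; fixed 55; total 375.
{C}: service 998 + fixed 6 = 1004
No other subset beats 369.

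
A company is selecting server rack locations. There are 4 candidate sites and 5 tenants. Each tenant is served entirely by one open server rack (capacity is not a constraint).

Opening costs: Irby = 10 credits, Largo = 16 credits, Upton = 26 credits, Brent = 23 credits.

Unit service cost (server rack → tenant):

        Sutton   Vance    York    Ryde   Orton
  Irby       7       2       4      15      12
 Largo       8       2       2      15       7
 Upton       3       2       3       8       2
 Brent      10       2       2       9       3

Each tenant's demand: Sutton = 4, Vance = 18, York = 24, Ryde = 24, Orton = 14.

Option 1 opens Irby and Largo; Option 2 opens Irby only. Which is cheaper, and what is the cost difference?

Option 1: {Irby, Largo}: Sutton→Irby 7·4=28, Vance→Irby 2·18=36, York→Largo 2·24=48, Ryde→Irby 15·24=360, Orton→Largo 7·14=98. Service 570; fixed 26; total 596.
Option 2: {Irby}: Sutton→Irby 7·4=28, Vance→Irby 2·18=36, York→Irby 4·24=96, Ryde→Irby 15·24=360, Orton→Irby 12·14=168. Service 688; fixed 10; total 698.
Difference: |596 − 698| = 102.

Option 1 is cheaper by 102.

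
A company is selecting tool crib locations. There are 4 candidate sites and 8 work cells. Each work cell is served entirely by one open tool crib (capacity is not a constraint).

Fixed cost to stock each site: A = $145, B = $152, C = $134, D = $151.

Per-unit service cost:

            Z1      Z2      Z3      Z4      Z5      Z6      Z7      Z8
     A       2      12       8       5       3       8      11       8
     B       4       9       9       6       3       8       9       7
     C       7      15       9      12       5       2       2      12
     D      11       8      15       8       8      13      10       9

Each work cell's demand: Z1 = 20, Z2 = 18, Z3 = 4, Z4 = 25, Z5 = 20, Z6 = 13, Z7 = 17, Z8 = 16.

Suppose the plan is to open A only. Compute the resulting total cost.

Total cost: 1037

Each work cell is assigned to its cheapest site among the open ones.
{A}: Z1→A 2·20=40, Z2→A 12·18=216, Z3→A 8·4=32, Z4→A 5·25=125, Z5→A 3·20=60, Z6→A 8·13=104, Z7→A 11·17=187, Z8→A 8·16=128. Service 892; fixed 145; total 1037.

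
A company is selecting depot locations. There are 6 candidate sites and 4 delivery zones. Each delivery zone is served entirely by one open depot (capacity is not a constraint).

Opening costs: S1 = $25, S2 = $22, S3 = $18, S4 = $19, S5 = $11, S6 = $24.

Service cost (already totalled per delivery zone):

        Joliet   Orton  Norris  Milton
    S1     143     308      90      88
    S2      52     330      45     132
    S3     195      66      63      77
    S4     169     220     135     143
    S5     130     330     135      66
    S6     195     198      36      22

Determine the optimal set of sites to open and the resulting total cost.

For any fixed open set, each delivery zone goes to its cheapest open site; total = fixed + service.
{S2, S3, S6}: Joliet→S2 52, Orton→S3 66, Norris→S6 36, Milton→S6 22. Service 176; fixed 64; total 240.
{S2, S3, S5, S6}: service 176 + fixed 75 = 251
{S2, S3, S4, S6}: service 176 + fixed 83 = 259
{S1, S2, S3, S4, S5, S6}: Joliet→S2 52, Orton→S3 66, Norris→S6 36, Milton→S6 22. Service 176; fixed 119; total 295.
No other subset beats 240.

Open S2, S3 and S6; minimum total cost 240.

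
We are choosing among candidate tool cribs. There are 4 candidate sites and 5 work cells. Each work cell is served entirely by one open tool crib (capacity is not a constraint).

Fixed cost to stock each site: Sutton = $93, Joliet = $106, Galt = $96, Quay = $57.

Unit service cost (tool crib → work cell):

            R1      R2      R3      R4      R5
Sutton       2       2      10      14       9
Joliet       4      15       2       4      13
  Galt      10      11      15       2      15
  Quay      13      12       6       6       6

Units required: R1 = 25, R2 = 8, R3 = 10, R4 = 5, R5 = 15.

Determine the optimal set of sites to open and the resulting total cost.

Open Sutton and Quay; minimum total cost 396.

For any fixed open set, each work cell goes to its cheapest open site; total = fixed + service.
{Sutton, Quay}: R1→Sutton 2·25=50, R2→Sutton 2·8=16, R3→Quay 6·10=60, R4→Quay 6·5=30, R5→Quay 6·15=90. Service 246; fixed 150; total 396.
{Sutton, Joliet}: service 241 + fixed 199 = 440
{Sutton, Joliet, Quay}: service 196 + fixed 256 = 452
{Sutton, Joliet, Galt, Quay}: service 186 + fixed 352 = 538
No other subset beats 396.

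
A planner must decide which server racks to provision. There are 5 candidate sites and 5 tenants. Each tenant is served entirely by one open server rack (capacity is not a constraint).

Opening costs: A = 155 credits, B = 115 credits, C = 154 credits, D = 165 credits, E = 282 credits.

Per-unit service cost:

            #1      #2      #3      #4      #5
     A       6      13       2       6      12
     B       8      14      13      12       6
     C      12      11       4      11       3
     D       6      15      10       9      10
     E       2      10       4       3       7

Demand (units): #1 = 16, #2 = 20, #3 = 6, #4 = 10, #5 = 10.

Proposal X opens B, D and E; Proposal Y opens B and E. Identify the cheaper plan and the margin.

Proposal Y is cheaper by 165.

Proposal X: {B, D, E}: #1→E 2·16=32, #2→E 10·20=200, #3→E 4·6=24, #4→E 3·10=30, #5→B 6·10=60. Service 346; fixed 562; total 908.
Proposal Y: {B, E}: #1→E 2·16=32, #2→E 10·20=200, #3→E 4·6=24, #4→E 3·10=30, #5→B 6·10=60. Service 346; fixed 397; total 743.
Difference: |908 − 743| = 165.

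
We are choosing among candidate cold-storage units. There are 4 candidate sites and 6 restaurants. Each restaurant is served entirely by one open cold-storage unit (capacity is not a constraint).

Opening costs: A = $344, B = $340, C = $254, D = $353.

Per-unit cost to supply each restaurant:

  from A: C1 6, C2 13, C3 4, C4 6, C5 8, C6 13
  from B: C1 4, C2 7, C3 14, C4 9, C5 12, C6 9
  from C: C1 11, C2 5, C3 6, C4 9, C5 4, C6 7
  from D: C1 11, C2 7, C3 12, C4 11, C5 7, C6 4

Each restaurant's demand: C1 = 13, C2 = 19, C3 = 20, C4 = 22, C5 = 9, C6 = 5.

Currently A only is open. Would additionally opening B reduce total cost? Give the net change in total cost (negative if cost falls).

No — net change +180 (cost rises by 180).

Current service cost with {A}: 674.
Adding B: each restaurant re-picks its cheapest; new service cost 514, saving 160.
Extra fixed cost: 340. Net change = 340 − 160 = 180.
(Totals: 1018 → 1198.)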